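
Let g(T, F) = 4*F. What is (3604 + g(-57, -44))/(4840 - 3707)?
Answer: 3428/1133 ≈ 3.0256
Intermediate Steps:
(3604 + g(-57, -44))/(4840 - 3707) = (3604 + 4*(-44))/(4840 - 3707) = (3604 - 176)/1133 = 3428*(1/1133) = 3428/1133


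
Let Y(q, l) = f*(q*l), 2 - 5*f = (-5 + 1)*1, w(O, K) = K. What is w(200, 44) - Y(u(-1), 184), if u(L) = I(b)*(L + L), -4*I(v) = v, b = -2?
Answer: 1324/5 ≈ 264.80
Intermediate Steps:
f = 6/5 (f = ⅖ - (-5 + 1)/5 = ⅖ - (-4)/5 = ⅖ - ⅕*(-4) = ⅖ + ⅘ = 6/5 ≈ 1.2000)
I(v) = -v/4
u(L) = L (u(L) = (-¼*(-2))*(L + L) = (2*L)/2 = L)
Y(q, l) = 6*l*q/5 (Y(q, l) = 6*(q*l)/5 = 6*(l*q)/5 = 6*l*q/5)
w(200, 44) - Y(u(-1), 184) = 44 - 6*184*(-1)/5 = 44 - 1*(-1104/5) = 44 + 1104/5 = 1324/5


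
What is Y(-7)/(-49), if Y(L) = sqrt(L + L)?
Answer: -I*sqrt(14)/49 ≈ -0.07636*I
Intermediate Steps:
Y(L) = sqrt(2)*sqrt(L) (Y(L) = sqrt(2*L) = sqrt(2)*sqrt(L))
Y(-7)/(-49) = (sqrt(2)*sqrt(-7))/(-49) = -sqrt(2)*I*sqrt(7)/49 = -I*sqrt(14)/49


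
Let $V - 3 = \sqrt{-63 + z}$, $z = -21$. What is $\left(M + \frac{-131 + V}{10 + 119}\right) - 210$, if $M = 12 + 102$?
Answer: $- \frac{12512}{129} + \frac{2 i \sqrt{21}}{129} \approx -96.992 + 0.071048 i$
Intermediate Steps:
$V = 3 + 2 i \sqrt{21}$ ($V = 3 + \sqrt{-63 - 21} = 3 + \sqrt{-84} = 3 + 2 i \sqrt{21} \approx 3.0 + 9.1651 i$)
$M = 114$
$\left(M + \frac{-131 + V}{10 + 119}\right) - 210 = \left(114 + \frac{-131 + \left(3 + 2 i \sqrt{21}\right)}{10 + 119}\right) - 210 = \left(114 + \frac{-128 + 2 i \sqrt{21}}{129}\right) - 210 = \left(114 + \left(-128 + 2 i \sqrt{21}\right) \frac{1}{129}\right) - 210 = \left(114 - \left(\frac{128}{129} - \frac{2 i \sqrt{21}}{129}\right)\right) - 210 = \left(\frac{14578}{129} + \frac{2 i \sqrt{21}}{129}\right) - 210 = - \frac{12512}{129} + \frac{2 i \sqrt{21}}{129}$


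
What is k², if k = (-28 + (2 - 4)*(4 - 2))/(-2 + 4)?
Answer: 256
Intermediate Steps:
k = -16 (k = (-28 - 2*2)/2 = (-28 - 4)*(½) = -32*½ = -16)
k² = (-16)² = 256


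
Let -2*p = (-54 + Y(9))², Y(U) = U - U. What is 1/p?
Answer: -1/1458 ≈ -0.00068587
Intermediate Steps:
Y(U) = 0
p = -1458 (p = -(-54 + 0)²/2 = -½*(-54)² = -½*2916 = -1458)
1/p = 1/(-1458) = -1/1458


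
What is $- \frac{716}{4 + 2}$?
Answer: $- \frac{358}{3} \approx -119.33$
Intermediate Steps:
$- \frac{716}{4 + 2} = - \frac{716}{6} = \left(-716\right) \frac{1}{6} = - \frac{358}{3}$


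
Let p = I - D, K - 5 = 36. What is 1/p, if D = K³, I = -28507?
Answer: -1/97428 ≈ -1.0264e-5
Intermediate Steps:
K = 41 (K = 5 + 36 = 41)
D = 68921 (D = 41³ = 68921)
p = -97428 (p = -28507 - 1*68921 = -28507 - 68921 = -97428)
1/p = 1/(-97428) = -1/97428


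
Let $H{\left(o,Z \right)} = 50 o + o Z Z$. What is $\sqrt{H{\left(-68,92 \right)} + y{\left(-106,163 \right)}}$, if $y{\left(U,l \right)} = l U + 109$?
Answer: $i \sqrt{596121} \approx 772.09 i$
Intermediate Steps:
$y{\left(U,l \right)} = 109 + U l$ ($y{\left(U,l \right)} = U l + 109 = 109 + U l$)
$H{\left(o,Z \right)} = 50 o + o Z^{2}$ ($H{\left(o,Z \right)} = 50 o + Z o Z = 50 o + o Z^{2}$)
$\sqrt{H{\left(-68,92 \right)} + y{\left(-106,163 \right)}} = \sqrt{- 68 \left(50 + 92^{2}\right) + \left(109 - 17278\right)} = \sqrt{- 68 \left(50 + 8464\right) + \left(109 - 17278\right)} = \sqrt{\left(-68\right) 8514 - 17169} = \sqrt{-578952 - 17169} = \sqrt{-596121} = i \sqrt{596121}$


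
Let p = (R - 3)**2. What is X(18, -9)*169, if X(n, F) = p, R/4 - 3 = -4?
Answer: 8281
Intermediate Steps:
R = -4 (R = 12 + 4*(-4) = 12 - 16 = -4)
p = 49 (p = (-4 - 3)**2 = (-7)**2 = 49)
X(n, F) = 49
X(18, -9)*169 = 49*169 = 8281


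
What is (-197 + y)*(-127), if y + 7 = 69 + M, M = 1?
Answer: 17018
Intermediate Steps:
y = 63 (y = -7 + (69 + 1) = -7 + 70 = 63)
(-197 + y)*(-127) = (-197 + 63)*(-127) = -134*(-127) = 17018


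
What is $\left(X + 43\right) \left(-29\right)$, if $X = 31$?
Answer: $-2146$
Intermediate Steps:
$\left(X + 43\right) \left(-29\right) = \left(31 + 43\right) \left(-29\right) = 74 \left(-29\right) = -2146$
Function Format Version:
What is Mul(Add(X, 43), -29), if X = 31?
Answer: -2146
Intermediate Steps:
Mul(Add(X, 43), -29) = Mul(Add(31, 43), -29) = Mul(74, -29) = -2146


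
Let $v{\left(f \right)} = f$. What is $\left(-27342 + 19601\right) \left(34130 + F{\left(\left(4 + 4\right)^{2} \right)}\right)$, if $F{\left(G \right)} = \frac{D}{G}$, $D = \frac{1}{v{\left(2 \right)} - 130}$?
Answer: $- \frac{2164329095619}{8192} \approx -2.642 \cdot 10^{8}$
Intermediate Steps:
$D = - \frac{1}{128}$ ($D = \frac{1}{2 - 130} = \frac{1}{-128} = - \frac{1}{128} \approx -0.0078125$)
$F{\left(G \right)} = - \frac{1}{128 G}$
$\left(-27342 + 19601\right) \left(34130 + F{\left(\left(4 + 4\right)^{2} \right)}\right) = \left(-27342 + 19601\right) \left(34130 - \frac{1}{128 \left(4 + 4\right)^{2}}\right) = - 7741 \left(34130 - \frac{1}{128 \cdot 8^{2}}\right) = - 7741 \left(34130 - \frac{1}{128 \cdot 64}\right) = - 7741 \left(34130 - \frac{1}{8192}\right) = \left(-7741\right) \frac{279592959}{8192} = - \frac{2164329095619}{8192}$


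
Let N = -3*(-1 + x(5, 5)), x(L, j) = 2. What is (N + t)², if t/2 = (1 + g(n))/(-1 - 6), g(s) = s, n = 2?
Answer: 729/49 ≈ 14.878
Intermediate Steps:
t = -6/7 (t = 2*((1 + 2)/(-1 - 6)) = 2*(3/(-7)) = 2*(3*(-⅐)) = 2*(-3/7) = -6/7 ≈ -0.85714)
N = -3 (N = -3*(-1 + 2) = -3*1 = -3)
(N + t)² = (-3 - 6/7)² = (-27/7)² = 729/49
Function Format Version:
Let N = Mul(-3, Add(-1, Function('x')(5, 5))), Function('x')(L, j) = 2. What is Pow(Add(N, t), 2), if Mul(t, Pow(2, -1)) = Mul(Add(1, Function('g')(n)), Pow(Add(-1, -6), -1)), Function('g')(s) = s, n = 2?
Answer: Rational(729, 49) ≈ 14.878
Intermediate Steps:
t = Rational(-6, 7) (t = Mul(2, Mul(Add(1, 2), Pow(Add(-1, -6), -1))) = Mul(2, Mul(3, Pow(-7, -1))) = Mul(2, Mul(3, Rational(-1, 7))) = Mul(2, Rational(-3, 7)) = Rational(-6, 7) ≈ -0.85714)
N = -3 (N = Mul(-3, Add(-1, 2)) = Mul(-3, 1) = -3)
Pow(Add(N, t), 2) = Pow(Add(-3, Rational(-6, 7)), 2) = Pow(Rational(-27, 7), 2) = Rational(729, 49)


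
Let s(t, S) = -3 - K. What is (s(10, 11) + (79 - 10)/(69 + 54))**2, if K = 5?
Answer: 93025/1681 ≈ 55.339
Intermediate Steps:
s(t, S) = -8 (s(t, S) = -3 - 1*5 = -3 - 5 = -8)
(s(10, 11) + (79 - 10)/(69 + 54))**2 = (-8 + (79 - 10)/(69 + 54))**2 = (-8 + 69/123)**2 = (-8 + 69*(1/123))**2 = (-8 + 23/41)**2 = (-305/41)**2 = 93025/1681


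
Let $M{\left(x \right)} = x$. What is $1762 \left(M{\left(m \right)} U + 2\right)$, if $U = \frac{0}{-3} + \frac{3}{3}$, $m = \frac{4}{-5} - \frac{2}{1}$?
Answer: $- \frac{7048}{5} \approx -1409.6$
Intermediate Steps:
$m = - \frac{14}{5}$ ($m = 4 \left(- \frac{1}{5}\right) - 2 = - \frac{4}{5} - 2 = - \frac{14}{5} \approx -2.8$)
$U = 1$ ($U = 0 \left(- \frac{1}{3}\right) + 3 \cdot \frac{1}{3} = 0 + 1 = 1$)
$1762 \left(M{\left(m \right)} U + 2\right) = 1762 \left(\left(- \frac{14}{5}\right) 1 + 2\right) = 1762 \left(- \frac{14}{5} + 2\right) = 1762 \left(- \frac{4}{5}\right) = - \frac{7048}{5}$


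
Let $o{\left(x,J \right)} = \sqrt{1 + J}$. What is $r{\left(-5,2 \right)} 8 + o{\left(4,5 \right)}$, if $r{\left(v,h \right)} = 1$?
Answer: $8 + \sqrt{6} \approx 10.449$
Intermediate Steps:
$r{\left(-5,2 \right)} 8 + o{\left(4,5 \right)} = 1 \cdot 8 + \sqrt{1 + 5} = 8 + \sqrt{6}$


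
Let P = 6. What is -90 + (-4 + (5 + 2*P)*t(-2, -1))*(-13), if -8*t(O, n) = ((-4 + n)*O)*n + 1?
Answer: -2293/8 ≈ -286.63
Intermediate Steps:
t(O, n) = -⅛ - O*n*(-4 + n)/8 (t(O, n) = -(((-4 + n)*O)*n + 1)/8 = -((O*(-4 + n))*n + 1)/8 = -(O*n*(-4 + n) + 1)/8 = -(1 + O*n*(-4 + n))/8 = -⅛ - O*n*(-4 + n)/8)
-90 + (-4 + (5 + 2*P)*t(-2, -1))*(-13) = -90 + (-4 + (5 + 2*6)*(-⅛ + (½)*(-2)*(-1) - ⅛*(-2)*(-1)²))*(-13) = -90 + (-4 + (5 + 12)*(-⅛ + 1 - ⅛*(-2)*1))*(-13) = -90 + (-4 + 17*(-⅛ + 1 + ¼))*(-13) = -90 + (-4 + 17*(9/8))*(-13) = -90 + (-4 + 153/8)*(-13) = -90 + (121/8)*(-13) = -90 - 1573/8 = -2293/8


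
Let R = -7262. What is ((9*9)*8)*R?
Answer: -4705776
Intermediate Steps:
((9*9)*8)*R = ((9*9)*8)*(-7262) = (81*8)*(-7262) = 648*(-7262) = -4705776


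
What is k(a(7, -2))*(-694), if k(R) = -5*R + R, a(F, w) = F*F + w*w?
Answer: 147128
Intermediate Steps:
a(F, w) = F² + w²
k(R) = -4*R
k(a(7, -2))*(-694) = -4*(7² + (-2)²)*(-694) = -4*(49 + 4)*(-694) = -4*53*(-694) = -212*(-694) = 147128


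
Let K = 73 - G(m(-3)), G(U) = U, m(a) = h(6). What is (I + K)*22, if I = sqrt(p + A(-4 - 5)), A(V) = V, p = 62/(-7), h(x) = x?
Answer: 1474 + 110*I*sqrt(35)/7 ≈ 1474.0 + 92.967*I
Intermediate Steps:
m(a) = 6
p = -62/7 (p = 62*(-1/7) = -62/7 ≈ -8.8571)
I = 5*I*sqrt(35)/7 (I = sqrt(-62/7 + (-4 - 5)) = sqrt(-62/7 - 9) = sqrt(-125/7) = 5*I*sqrt(35)/7 ≈ 4.2258*I)
K = 67 (K = 73 - 1*6 = 73 - 6 = 67)
(I + K)*22 = (5*I*sqrt(35)/7 + 67)*22 = (67 + 5*I*sqrt(35)/7)*22 = 1474 + 110*I*sqrt(35)/7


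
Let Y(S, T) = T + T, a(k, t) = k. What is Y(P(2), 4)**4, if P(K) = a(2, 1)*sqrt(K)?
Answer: 4096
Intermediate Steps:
P(K) = 2*sqrt(K)
Y(S, T) = 2*T
Y(P(2), 4)**4 = (2*4)**4 = 8**4 = 4096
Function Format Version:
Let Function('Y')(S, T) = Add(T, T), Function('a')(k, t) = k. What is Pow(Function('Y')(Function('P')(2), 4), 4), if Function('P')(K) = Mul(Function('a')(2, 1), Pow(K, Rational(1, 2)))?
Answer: 4096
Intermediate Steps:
Function('P')(K) = Mul(2, Pow(K, Rational(1, 2)))
Function('Y')(S, T) = Mul(2, T)
Pow(Function('Y')(Function('P')(2), 4), 4) = Pow(Mul(2, 4), 4) = Pow(8, 4) = 4096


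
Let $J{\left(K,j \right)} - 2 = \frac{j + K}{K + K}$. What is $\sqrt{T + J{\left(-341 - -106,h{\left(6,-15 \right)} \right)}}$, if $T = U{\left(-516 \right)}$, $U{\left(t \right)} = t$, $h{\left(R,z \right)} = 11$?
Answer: $\frac{i \sqrt{28359330}}{235} \approx 22.661 i$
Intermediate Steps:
$J{\left(K,j \right)} = 2 + \frac{K + j}{2 K}$ ($J{\left(K,j \right)} = 2 + \frac{j + K}{K + K} = 2 + \frac{K + j}{2 K}$)
$T = -516$
$\sqrt{T + J{\left(-341 - -106,h{\left(6,-15 \right)} \right)}} = \sqrt{-516 + \frac{11 + 5 \left(-341 - -106\right)}{2 \left(-341 - -106\right)}} = \sqrt{-516 + \frac{11 + 5 \left(-341 + 106\right)}{2 \left(-341 + 106\right)}} = \sqrt{-516 + \frac{11 + 5 \left(-235\right)}{2 \left(-235\right)}} = \sqrt{-516 + \frac{1}{2} \left(- \frac{1}{235}\right) \left(11 - 1175\right)} = \sqrt{-516 + \frac{1}{2} \left(- \frac{1}{235}\right) \left(-1164\right)} = \sqrt{-516 + \frac{582}{235}} = \sqrt{- \frac{120678}{235}} = \frac{i \sqrt{28359330}}{235}$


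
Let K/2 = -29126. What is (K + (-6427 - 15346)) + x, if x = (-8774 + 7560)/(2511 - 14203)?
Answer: -467825543/5846 ≈ -80025.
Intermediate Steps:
K = -58252 (K = 2*(-29126) = -58252)
x = 607/5846 (x = -1214/(-11692) = -1214*(-1/11692) = 607/5846 ≈ 0.10383)
(K + (-6427 - 15346)) + x = (-58252 + (-6427 - 15346)) + 607/5846 = (-58252 - 21773) + 607/5846 = -80025 + 607/5846 = -467825543/5846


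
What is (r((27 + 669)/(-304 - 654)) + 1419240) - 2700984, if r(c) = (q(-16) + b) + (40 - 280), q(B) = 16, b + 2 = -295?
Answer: -1282265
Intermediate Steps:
b = -297 (b = -2 - 295 = -297)
r(c) = -521 (r(c) = (16 - 297) + (40 - 280) = -281 - 240 = -521)
(r((27 + 669)/(-304 - 654)) + 1419240) - 2700984 = (-521 + 1419240) - 2700984 = 1418719 - 2700984 = -1282265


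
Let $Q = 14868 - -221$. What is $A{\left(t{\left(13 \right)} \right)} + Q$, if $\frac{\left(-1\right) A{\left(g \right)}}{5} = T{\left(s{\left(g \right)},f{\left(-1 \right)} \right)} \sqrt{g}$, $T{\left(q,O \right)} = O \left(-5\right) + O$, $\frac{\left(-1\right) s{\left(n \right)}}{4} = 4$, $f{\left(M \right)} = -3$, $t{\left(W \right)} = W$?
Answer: $15089 - 60 \sqrt{13} \approx 14873.0$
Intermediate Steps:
$s{\left(n \right)} = -16$ ($s{\left(n \right)} = \left(-4\right) 4 = -16$)
$T{\left(q,O \right)} = - 4 O$ ($T{\left(q,O \right)} = - 5 O + O = - 4 O$)
$A{\left(g \right)} = - 60 \sqrt{g}$ ($A{\left(g \right)} = - 5 \left(-4\right) \left(-3\right) \sqrt{g} = - 5 \cdot 12 \sqrt{g} = - 60 \sqrt{g}$)
$Q = 15089$ ($Q = 14868 + 221 = 15089$)
$A{\left(t{\left(13 \right)} \right)} + Q = - 60 \sqrt{13} + 15089 = 15089 - 60 \sqrt{13}$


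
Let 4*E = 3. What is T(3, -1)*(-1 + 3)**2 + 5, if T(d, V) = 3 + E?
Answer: 20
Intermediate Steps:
E = 3/4 (E = (1/4)*3 = 3/4 ≈ 0.75000)
T(d, V) = 15/4 (T(d, V) = 3 + 3/4 = 15/4)
T(3, -1)*(-1 + 3)**2 + 5 = 15*(-1 + 3)**2/4 + 5 = (15/4)*2**2 + 5 = (15/4)*4 + 5 = 15 + 5 = 20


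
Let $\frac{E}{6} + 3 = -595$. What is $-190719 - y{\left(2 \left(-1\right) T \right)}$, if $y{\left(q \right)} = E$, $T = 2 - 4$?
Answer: $-187131$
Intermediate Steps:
$T = -2$ ($T = 2 - 4 = -2$)
$E = -3588$ ($E = -18 + 6 \left(-595\right) = -18 - 3570 = -3588$)
$y{\left(q \right)} = -3588$
$-190719 - y{\left(2 \left(-1\right) T \right)} = -190719 - -3588 = -190719 + 3588 = -187131$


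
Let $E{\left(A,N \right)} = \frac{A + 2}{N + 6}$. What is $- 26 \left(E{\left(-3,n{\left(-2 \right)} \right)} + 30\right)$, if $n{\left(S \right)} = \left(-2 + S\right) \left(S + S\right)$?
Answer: $- \frac{8567}{11} \approx -778.82$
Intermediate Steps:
$n{\left(S \right)} = 2 S \left(-2 + S\right)$ ($n{\left(S \right)} = \left(-2 + S\right) 2 S = 2 S \left(-2 + S\right)$)
$E{\left(A,N \right)} = \frac{2 + A}{6 + N}$
$- 26 \left(E{\left(-3,n{\left(-2 \right)} \right)} + 30\right) = - 26 \left(\frac{2 - 3}{6 + 2 \left(-2\right) \left(-2 - 2\right)} + 30\right) = - 26 \left(\frac{1}{6 + 2 \left(-2\right) \left(-4\right)} \left(-1\right) + 30\right) = - 26 \left(\frac{1}{6 + 16} \left(-1\right) + 30\right) = - 26 \left(\frac{1}{22} \left(-1\right) + 30\right) = - 26 \left(- \frac{1}{22} + 30\right) = \left(-26\right) \frac{659}{22} = - \frac{8567}{11}$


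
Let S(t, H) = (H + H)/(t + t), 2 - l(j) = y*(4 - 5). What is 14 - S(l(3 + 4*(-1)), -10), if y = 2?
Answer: 33/2 ≈ 16.500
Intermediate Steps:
l(j) = 4 (l(j) = 2 - 2*(4 - 5) = 2 - 2*(-1) = 2 - 1*(-2) = 2 + 2 = 4)
S(t, H) = H/t (S(t, H) = (2*H)/((2*t)) = (2*H)*(1/(2*t)) = H/t)
14 - S(l(3 + 4*(-1)), -10) = 14 - (-10)/4 = 14 - 1*(-5/2) = 14 + 5/2 = 33/2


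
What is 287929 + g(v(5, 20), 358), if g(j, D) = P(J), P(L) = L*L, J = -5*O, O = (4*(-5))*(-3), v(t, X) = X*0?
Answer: 377929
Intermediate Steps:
v(t, X) = 0
O = 60 (O = -20*(-3) = 60)
J = -300 (J = -5*60 = -300)
P(L) = L²
g(j, D) = 90000 (g(j, D) = (-300)² = 90000)
287929 + g(v(5, 20), 358) = 287929 + 90000 = 377929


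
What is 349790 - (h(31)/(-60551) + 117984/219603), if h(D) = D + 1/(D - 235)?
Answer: 316282544740612571/904208325204 ≈ 3.4979e+5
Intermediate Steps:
h(D) = D + 1/(-235 + D)
349790 - (h(31)/(-60551) + 117984/219603) = 349790 - (((1 + 31² - 235*31)/(-235 + 31))/(-60551) + 117984/219603) = 349790 - (((1 + 961 - 7285)/(-204))*(-1/60551) + 117984*(1/219603)) = 349790 - (-1/204*(-6323)*(-1/60551) + 39328/73201) = 349790 - ((6323/204)*(-1/60551) + 39328/73201) = 349790 - (-6323/12352404 + 39328/73201) = 349790 - 1*485332494589/904208325204 = 349790 - 485332494589/904208325204 = 316282544740612571/904208325204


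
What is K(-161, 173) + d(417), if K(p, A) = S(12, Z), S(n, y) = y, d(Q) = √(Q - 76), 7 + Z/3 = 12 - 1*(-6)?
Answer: 33 + √341 ≈ 51.466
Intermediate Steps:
Z = 33 (Z = -21 + 3*(12 - 1*(-6)) = -21 + 3*(12 + 6) = -21 + 3*18 = -21 + 54 = 33)
d(Q) = √(-76 + Q)
K(p, A) = 33
K(-161, 173) + d(417) = 33 + √(-76 + 417) = 33 + √341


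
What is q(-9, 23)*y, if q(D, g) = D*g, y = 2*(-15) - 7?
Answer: 7659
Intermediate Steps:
y = -37 (y = -30 - 7 = -37)
q(-9, 23)*y = -9*23*(-37) = -207*(-37) = 7659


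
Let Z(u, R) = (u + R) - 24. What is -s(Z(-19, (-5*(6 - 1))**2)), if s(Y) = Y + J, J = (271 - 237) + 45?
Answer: -661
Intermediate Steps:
J = 79 (J = 34 + 45 = 79)
Z(u, R) = -24 + R + u (Z(u, R) = (R + u) - 24 = -24 + R + u)
s(Y) = 79 + Y (s(Y) = Y + 79 = 79 + Y)
-s(Z(-19, (-5*(6 - 1))**2)) = -(79 + (-24 + (-5*(6 - 1))**2 - 19)) = -(79 + (-24 + (-5*5)**2 - 19)) = -(79 + (-24 + (-25)**2 - 19)) = -(79 + (-24 + 625 - 19)) = -(79 + 582) = -1*661 = -661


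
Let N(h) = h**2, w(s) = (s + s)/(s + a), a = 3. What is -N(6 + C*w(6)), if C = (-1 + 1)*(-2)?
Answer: -36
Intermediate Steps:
C = 0 (C = 0*(-2) = 0)
w(s) = 2*s/(3 + s) (w(s) = (s + s)/(s + 3) = (2*s)/(3 + s) = 2*s/(3 + s))
-N(6 + C*w(6)) = -(6 + 0*(2*6/(3 + 6)))**2 = -(6 + 0*(2*6/9))**2 = -(6 + 0*(2*6*(1/9)))**2 = -(6 + 0*(4/3))**2 = -(6 + 0)**2 = -1*6**2 = -1*36 = -36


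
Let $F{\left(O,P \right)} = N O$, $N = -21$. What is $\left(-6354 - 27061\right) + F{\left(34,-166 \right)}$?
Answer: $-34129$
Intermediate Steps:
$F{\left(O,P \right)} = - 21 O$
$\left(-6354 - 27061\right) + F{\left(34,-166 \right)} = \left(-6354 - 27061\right) - 714 = -33415 - 714 = -34129$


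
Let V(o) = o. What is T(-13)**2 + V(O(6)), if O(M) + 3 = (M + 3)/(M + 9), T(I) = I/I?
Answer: -7/5 ≈ -1.4000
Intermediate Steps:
T(I) = 1
O(M) = -3 + (3 + M)/(9 + M) (O(M) = -3 + (M + 3)/(M + 9) = -3 + (3 + M)/(9 + M))
T(-13)**2 + V(O(6)) = 1**2 + 2*(-12 - 1*6)/(9 + 6) = 1 + 2*(-12 - 6)/15 = 1 + 2*(1/15)*(-18) = 1 - 12/5 = -7/5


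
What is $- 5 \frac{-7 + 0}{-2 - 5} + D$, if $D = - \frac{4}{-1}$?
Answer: $-1$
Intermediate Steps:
$D = 4$ ($D = \left(-4\right) \left(-1\right) = 4$)
$- 5 \frac{-7 + 0}{-2 - 5} + D = - 5 \frac{-7 + 0}{-2 - 5} + 4 = - 5 \left(- \frac{7}{-7}\right) + 4 = - 5 \left(\left(-7\right) \left(- \frac{1}{7}\right)\right) + 4 = \left(-5\right) 1 + 4 = -5 + 4 = -1$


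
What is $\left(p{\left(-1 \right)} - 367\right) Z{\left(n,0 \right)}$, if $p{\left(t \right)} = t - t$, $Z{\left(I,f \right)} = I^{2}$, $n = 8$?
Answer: $-23488$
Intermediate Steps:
$p{\left(t \right)} = 0$
$\left(p{\left(-1 \right)} - 367\right) Z{\left(n,0 \right)} = \left(0 - 367\right) 8^{2} = \left(-367\right) 64 = -23488$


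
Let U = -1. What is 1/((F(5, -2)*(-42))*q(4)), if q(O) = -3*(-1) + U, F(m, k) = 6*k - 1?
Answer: 1/1092 ≈ 0.00091575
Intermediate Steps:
F(m, k) = -1 + 6*k
q(O) = 2 (q(O) = -3*(-1) - 1 = 3 - 1 = 2)
1/((F(5, -2)*(-42))*q(4)) = 1/(((-1 + 6*(-2))*(-42))*2) = 1/(((-1 - 12)*(-42))*2) = 1/(-13*(-42)*2) = 1/(546*2) = 1/1092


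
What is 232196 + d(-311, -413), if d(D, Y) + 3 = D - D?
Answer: 232193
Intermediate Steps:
d(D, Y) = -3 (d(D, Y) = -3 + (D - D) = -3 + 0 = -3)
232196 + d(-311, -413) = 232196 - 3 = 232193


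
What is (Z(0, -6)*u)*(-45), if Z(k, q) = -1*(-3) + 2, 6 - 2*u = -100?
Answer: -11925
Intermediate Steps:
u = 53 (u = 3 - ½*(-100) = 3 + 50 = 53)
Z(k, q) = 5 (Z(k, q) = 3 + 2 = 5)
(Z(0, -6)*u)*(-45) = (5*53)*(-45) = 265*(-45) = -11925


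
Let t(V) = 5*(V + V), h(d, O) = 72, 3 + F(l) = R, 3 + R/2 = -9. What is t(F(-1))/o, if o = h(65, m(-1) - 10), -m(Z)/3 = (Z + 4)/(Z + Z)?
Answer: -15/4 ≈ -3.7500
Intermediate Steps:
R = -24 (R = -6 + 2*(-9) = -6 - 18 = -24)
m(Z) = -3*(4 + Z)/(2*Z) (m(Z) = -3*(Z + 4)/(Z + Z) = -3*(4 + Z)/(2*Z))
F(l) = -27 (F(l) = -3 - 24 = -27)
o = 72
t(V) = 10*V (t(V) = 5*(2*V) = 10*V)
t(F(-1))/o = (10*(-27))/72 = -270*1/72 = -15/4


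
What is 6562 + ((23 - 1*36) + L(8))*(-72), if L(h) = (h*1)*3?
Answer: 5770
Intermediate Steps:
L(h) = 3*h (L(h) = h*3 = 3*h)
6562 + ((23 - 1*36) + L(8))*(-72) = 6562 + ((23 - 1*36) + 3*8)*(-72) = 6562 + ((23 - 36) + 24)*(-72) = 6562 + (-13 + 24)*(-72) = 6562 + 11*(-72) = 6562 - 792 = 5770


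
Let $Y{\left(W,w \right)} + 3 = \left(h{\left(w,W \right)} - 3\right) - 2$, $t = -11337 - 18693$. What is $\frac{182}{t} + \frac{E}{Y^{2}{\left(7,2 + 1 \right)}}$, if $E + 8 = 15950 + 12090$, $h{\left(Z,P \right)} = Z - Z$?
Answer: $\frac{72269}{165} \approx 437.99$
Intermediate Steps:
$h{\left(Z,P \right)} = 0$
$t = -30030$
$Y{\left(W,w \right)} = -8$ ($Y{\left(W,w \right)} = -3 + \left(\left(0 - 3\right) - 2\right) = -3 - 5 = -8$)
$E = 28032$ ($E = -8 + \left(15950 + 12090\right) = -8 + 28040 = 28032$)
$\frac{182}{t} + \frac{E}{Y^{2}{\left(7,2 + 1 \right)}} = \frac{182}{-30030} + \frac{28032}{\left(-8\right)^{2}} = 182 \left(- \frac{1}{30030}\right) + \frac{28032}{64} = - \frac{1}{165} + 28032 \cdot \frac{1}{64} = - \frac{1}{165} + 438 = \frac{72269}{165}$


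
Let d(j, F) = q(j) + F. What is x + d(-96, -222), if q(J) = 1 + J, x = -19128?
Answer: -19445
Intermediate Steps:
d(j, F) = 1 + F + j (d(j, F) = (1 + j) + F = 1 + F + j)
x + d(-96, -222) = -19128 + (1 - 222 - 96) = -19128 - 317 = -19445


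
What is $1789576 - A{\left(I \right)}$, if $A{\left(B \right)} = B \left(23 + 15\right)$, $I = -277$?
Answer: $1800102$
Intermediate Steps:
$A{\left(B \right)} = 38 B$ ($A{\left(B \right)} = B 38 = 38 B$)
$1789576 - A{\left(I \right)} = 1789576 - 38 \left(-277\right) = 1789576 - -10526 = 1789576 + 10526 = 1800102$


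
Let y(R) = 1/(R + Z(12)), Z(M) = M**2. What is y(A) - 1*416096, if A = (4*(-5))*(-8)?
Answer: -126493183/304 ≈ -4.1610e+5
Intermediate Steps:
A = 160 (A = -20*(-8) = 160)
y(R) = 1/(144 + R) (y(R) = 1/(R + 12**2) = 1/(R + 144) = 1/(144 + R))
y(A) - 1*416096 = 1/(144 + 160) - 1*416096 = 1/304 - 416096 = -126493183/304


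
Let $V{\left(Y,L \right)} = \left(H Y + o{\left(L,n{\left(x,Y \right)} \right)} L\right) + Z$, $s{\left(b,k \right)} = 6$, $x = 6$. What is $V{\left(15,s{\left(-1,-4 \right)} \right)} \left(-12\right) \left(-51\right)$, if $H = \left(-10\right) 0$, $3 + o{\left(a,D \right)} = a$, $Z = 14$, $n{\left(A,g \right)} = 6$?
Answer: $19584$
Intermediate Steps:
$o{\left(a,D \right)} = -3 + a$
$H = 0$
$V{\left(Y,L \right)} = 14 + L \left(-3 + L\right)$ ($V{\left(Y,L \right)} = \left(0 Y + \left(-3 + L\right) L\right) + 14 = \left(0 + L \left(-3 + L\right)\right) + 14 = L \left(-3 + L\right) + 14 = 14 + L \left(-3 + L\right)$)
$V{\left(15,s{\left(-1,-4 \right)} \right)} \left(-12\right) \left(-51\right) = \left(14 + 6 \left(-3 + 6\right)\right) \left(-12\right) \left(-51\right) = \left(14 + 6 \cdot 3\right) \left(-12\right) \left(-51\right) = \left(14 + 18\right) \left(-12\right) \left(-51\right) = 32 \left(-12\right) \left(-51\right) = \left(-384\right) \left(-51\right) = 19584$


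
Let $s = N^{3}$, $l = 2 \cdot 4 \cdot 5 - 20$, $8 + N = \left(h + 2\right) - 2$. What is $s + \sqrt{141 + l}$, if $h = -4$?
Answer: $-1728 + \sqrt{161} \approx -1715.3$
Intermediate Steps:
$N = -12$ ($N = -8 + \left(\left(-4 + 2\right) - 2\right) = -8 - 4 = -12$)
$l = 20$ ($l = 8 \cdot 5 - 20 = 40 - 20 = 20$)
$s = -1728$ ($s = \left(-12\right)^{3} = -1728$)
$s + \sqrt{141 + l} = -1728 + \sqrt{141 + 20} = -1728 + \sqrt{161}$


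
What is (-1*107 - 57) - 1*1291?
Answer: -1455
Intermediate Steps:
(-1*107 - 57) - 1*1291 = (-107 - 57) - 1291 = -164 - 1291 = -1455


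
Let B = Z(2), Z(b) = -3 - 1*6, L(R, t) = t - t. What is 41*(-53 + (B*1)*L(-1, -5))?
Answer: -2173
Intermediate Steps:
L(R, t) = 0
Z(b) = -9 (Z(b) = -3 - 6 = -9)
B = -9
41*(-53 + (B*1)*L(-1, -5)) = 41*(-53 - 9*1*0) = 41*(-53 - 9*0) = 41*(-53 + 0) = 41*(-53) = -2173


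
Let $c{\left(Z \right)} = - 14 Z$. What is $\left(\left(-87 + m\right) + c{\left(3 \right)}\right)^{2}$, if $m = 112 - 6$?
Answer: $529$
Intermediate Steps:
$m = 106$ ($m = 112 - 6 = 106$)
$\left(\left(-87 + m\right) + c{\left(3 \right)}\right)^{2} = \left(\left(-87 + 106\right) - 42\right)^{2} = \left(19 - 42\right)^{2} = \left(-23\right)^{2} = 529$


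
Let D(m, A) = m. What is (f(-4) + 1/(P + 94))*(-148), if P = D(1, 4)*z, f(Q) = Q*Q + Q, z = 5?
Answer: -175972/99 ≈ -1777.5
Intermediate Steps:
f(Q) = Q + Q² (f(Q) = Q² + Q = Q + Q²)
P = 5 (P = 1*5 = 5)
(f(-4) + 1/(P + 94))*(-148) = (-4*(1 - 4) + 1/(5 + 94))*(-148) = (-4*(-3) + 1/99)*(-148) = (12 + 1/99)*(-148) = (1189/99)*(-148) = -175972/99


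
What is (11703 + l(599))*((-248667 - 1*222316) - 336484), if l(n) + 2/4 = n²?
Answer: -598338699269/2 ≈ -2.9917e+11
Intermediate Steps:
l(n) = -½ + n²
(11703 + l(599))*((-248667 - 1*222316) - 336484) = (11703 + (-½ + 599²))*((-248667 - 1*222316) - 336484) = (11703 + (-½ + 358801))*((-248667 - 222316) - 336484) = (11703 + 717601/2)*(-470983 - 336484) = (741007/2)*(-807467) = -598338699269/2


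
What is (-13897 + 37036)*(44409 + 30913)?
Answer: 1742875758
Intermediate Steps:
(-13897 + 37036)*(44409 + 30913) = 23139*75322 = 1742875758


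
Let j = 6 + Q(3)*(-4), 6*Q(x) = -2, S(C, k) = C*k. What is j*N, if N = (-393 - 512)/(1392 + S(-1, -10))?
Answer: -9955/2103 ≈ -4.7337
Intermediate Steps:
Q(x) = -1/3 (Q(x) = (1/6)*(-2) = -1/3)
N = -905/1402 (N = (-393 - 512)/(1392 - 1*(-10)) = -905/(1392 + 10) = -905/1402 ≈ -0.64551)
j = 22/3 (j = 6 - 1/3*(-4) = 6 + 4/3 = 22/3 ≈ 7.3333)
j*N = (22/3)*(-905/1402) = -9955/2103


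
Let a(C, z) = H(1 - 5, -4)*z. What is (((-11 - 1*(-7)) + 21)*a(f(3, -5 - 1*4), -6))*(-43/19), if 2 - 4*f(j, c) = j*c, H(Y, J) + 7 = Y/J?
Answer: -26316/19 ≈ -1385.1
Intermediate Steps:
H(Y, J) = -7 + Y/J
f(j, c) = 1/2 - c*j/4 (f(j, c) = 1/2 - j*c/4 = 1/2 - c*j/4)
a(C, z) = -6*z (a(C, z) = (-7 + (1 - 5)/(-4))*z = (-7 - 4*(-1/4))*z = (-7 + 1)*z = -6*z)
(((-11 - 1*(-7)) + 21)*a(f(3, -5 - 1*4), -6))*(-43/19) = (((-11 - 1*(-7)) + 21)*(-6*(-6)))*(-43/19) = (((-11 + 7) + 21)*36)*(-43*1/19) = ((-4 + 21)*36)*(-43/19) = (17*36)*(-43/19) = 612*(-43/19) = -26316/19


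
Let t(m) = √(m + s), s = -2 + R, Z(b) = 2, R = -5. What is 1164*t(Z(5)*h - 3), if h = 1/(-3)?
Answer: 1552*I*√6 ≈ 3801.6*I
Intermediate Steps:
h = -⅓ (h = 1*(-⅓) = -⅓ ≈ -0.33333)
s = -7 (s = -2 - 5 = -7)
t(m) = √(-7 + m) (t(m) = √(m - 7) = √(-7 + m))
1164*t(Z(5)*h - 3) = 1164*√(-7 + (2*(-⅓) - 3)) = 1164*√(-7 + (-⅔ - 3)) = 1164*√(-7 - 11/3) = 1164*√(-32/3) = 1164*(4*I*√6/3) = 1552*I*√6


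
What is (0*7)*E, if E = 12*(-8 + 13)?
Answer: 0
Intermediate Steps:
E = 60 (E = 12*5 = 60)
(0*7)*E = (0*7)*60 = 0*60 = 0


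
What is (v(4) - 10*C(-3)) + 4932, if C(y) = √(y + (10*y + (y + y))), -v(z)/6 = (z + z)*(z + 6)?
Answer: 4452 - 10*I*√39 ≈ 4452.0 - 62.45*I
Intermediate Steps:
v(z) = -12*z*(6 + z) (v(z) = -6*(z + z)*(z + 6) = -6*2*z*(6 + z) = -12*z*(6 + z))
C(y) = √13*√y (C(y) = √(y + (10*y + 2*y)) = √(y + 12*y) = √(13*y) = √13*√y)
(v(4) - 10*C(-3)) + 4932 = (-12*4*(6 + 4) - 10*√13*√(-3)) + 4932 = (-12*4*10 - 10*√13*I*√3) + 4932 = (-480 - 10*I*√39) + 4932 = 4452 - 10*I*√39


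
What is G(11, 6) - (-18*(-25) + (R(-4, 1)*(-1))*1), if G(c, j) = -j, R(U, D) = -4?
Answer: -460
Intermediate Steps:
G(11, 6) - (-18*(-25) + (R(-4, 1)*(-1))*1) = -1*6 - (-18*(-25) - 4*(-1)*1) = -6 - (450 + 4*1) = -6 - (450 + 4) = -6 - 1*454 = -6 - 454 = -460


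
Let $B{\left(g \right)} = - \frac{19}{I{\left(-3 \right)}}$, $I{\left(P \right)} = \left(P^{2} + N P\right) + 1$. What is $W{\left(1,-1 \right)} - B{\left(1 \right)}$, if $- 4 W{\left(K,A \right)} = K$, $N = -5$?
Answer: $\frac{51}{100} \approx 0.51$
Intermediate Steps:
$W{\left(K,A \right)} = - \frac{K}{4}$
$I{\left(P \right)} = 1 + P^{2} - 5 P$ ($I{\left(P \right)} = \left(P^{2} - 5 P\right) + 1 = 1 + P^{2} - 5 P$)
$B{\left(g \right)} = - \frac{19}{25}$ ($B{\left(g \right)} = - \frac{19}{1 + \left(-3\right)^{2} - -15} = - \frac{19}{1 + 9 + 15} = - \frac{19}{25}$)
$W{\left(1,-1 \right)} - B{\left(1 \right)} = \left(- \frac{1}{4}\right) 1 - - \frac{19}{25} = - \frac{1}{4} + \frac{19}{25} = \frac{51}{100}$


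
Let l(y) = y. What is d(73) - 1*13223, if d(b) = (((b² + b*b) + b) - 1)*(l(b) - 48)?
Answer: 255027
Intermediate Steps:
d(b) = (-48 + b)*(-1 + b + 2*b²) (d(b) = (((b² + b*b) + b) - 1)*(b - 48) = (((b² + b²) + b) - 1)*(-48 + b) = ((2*b² + b) - 1)*(-48 + b) = ((b + 2*b²) - 1)*(-48 + b) = (-1 + b + 2*b²)*(-48 + b) = (-48 + b)*(-1 + b + 2*b²))
d(73) - 1*13223 = (48 - 95*73² - 49*73 + 2*73³) - 1*13223 = (48 - 95*5329 - 3577 + 2*389017) - 13223 = (48 - 506255 - 3577 + 778034) - 13223 = 268250 - 13223 = 255027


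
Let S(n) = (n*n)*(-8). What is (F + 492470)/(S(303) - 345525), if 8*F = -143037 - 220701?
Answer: -1788011/4319988 ≈ -0.41389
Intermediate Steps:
F = -181869/4 (F = (-143037 - 220701)/8 = (⅛)*(-363738) = -181869/4 ≈ -45467.)
S(n) = -8*n² (S(n) = n²*(-8) = -8*n²)
(F + 492470)/(S(303) - 345525) = (-181869/4 + 492470)/(-8*303² - 345525) = 1788011/(4*(-8*91809 - 345525)) = 1788011/(4*(-734472 - 345525)) = (1788011/4)/(-1079997) = (1788011/4)*(-1/1079997) = -1788011/4319988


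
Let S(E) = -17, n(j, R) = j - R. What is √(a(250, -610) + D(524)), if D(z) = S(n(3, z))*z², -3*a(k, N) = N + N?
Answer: 2*I*√10501617/3 ≈ 2160.4*I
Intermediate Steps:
a(k, N) = -2*N/3 (a(k, N) = -(N + N)/3 = -2*N/3)
D(z) = -17*z²
√(a(250, -610) + D(524)) = √(-⅔*(-610) - 17*524²) = √(1220/3 - 17*274576) = √(1220/3 - 4667792) = √(-14002156/3) = 2*I*√10501617/3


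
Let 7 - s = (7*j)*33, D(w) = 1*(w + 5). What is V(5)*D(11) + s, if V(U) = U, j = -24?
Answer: 5631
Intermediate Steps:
D(w) = 5 + w (D(w) = 1*(5 + w) = 5 + w)
s = 5551 (s = 7 - 7*(-24)*33 = 7 - (-168)*33 = 7 - 1*(-5544) = 7 + 5544 = 5551)
V(5)*D(11) + s = 5*(5 + 11) + 5551 = 5*16 + 5551 = 80 + 5551 = 5631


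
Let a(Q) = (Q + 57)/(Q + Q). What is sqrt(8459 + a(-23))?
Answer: 2*sqrt(1118605)/23 ≈ 91.969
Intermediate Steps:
a(Q) = (57 + Q)/(2*Q) (a(Q) = (57 + Q)/((2*Q)) = (57 + Q)*(1/(2*Q)) = (57 + Q)/(2*Q))
sqrt(8459 + a(-23)) = sqrt(8459 + (1/2)*(57 - 23)/(-23)) = sqrt(8459 + (1/2)*(-1/23)*34) = sqrt(8459 - 17/23) = sqrt(194540/23) = 2*sqrt(1118605)/23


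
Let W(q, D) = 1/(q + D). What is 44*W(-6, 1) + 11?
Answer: 11/5 ≈ 2.2000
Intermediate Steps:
W(q, D) = 1/(D + q)
44*W(-6, 1) + 11 = 44/(1 - 6) + 11 = 44/(-5) + 11 = 44*(-⅕) + 11 = -44/5 + 11 = 11/5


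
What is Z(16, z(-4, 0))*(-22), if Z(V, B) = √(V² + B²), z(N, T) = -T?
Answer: -352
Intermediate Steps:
Z(V, B) = √(B² + V²)
Z(16, z(-4, 0))*(-22) = √((-1*0)² + 16²)*(-22) = √(0² + 256)*(-22) = √(0 + 256)*(-22) = √256*(-22) = 16*(-22) = -352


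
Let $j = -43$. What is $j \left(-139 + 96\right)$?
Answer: $1849$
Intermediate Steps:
$j \left(-139 + 96\right) = - 43 \left(-139 + 96\right) = \left(-43\right) \left(-43\right) = 1849$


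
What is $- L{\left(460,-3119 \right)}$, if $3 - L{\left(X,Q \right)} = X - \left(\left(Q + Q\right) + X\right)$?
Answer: $6235$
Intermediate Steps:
$L{\left(X,Q \right)} = 3 + 2 Q$ ($L{\left(X,Q \right)} = 3 - \left(X - \left(\left(Q + Q\right) + X\right)\right) = 3 - \left(X - \left(2 Q + X\right)\right) = 3 - \left(X - \left(X + 2 Q\right)\right) = 3 - - 2 Q = 3 + 2 Q$)
$- L{\left(460,-3119 \right)} = - (3 + 2 \left(-3119\right)) = - (3 - 6238) = \left(-1\right) \left(-6235\right) = 6235$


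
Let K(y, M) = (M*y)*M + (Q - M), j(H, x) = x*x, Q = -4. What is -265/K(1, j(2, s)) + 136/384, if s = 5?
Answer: -647/7152 ≈ -0.090464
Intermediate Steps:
j(H, x) = x²
K(y, M) = -4 - M + y*M² (K(y, M) = (M*y)*M + (-4 - M) = y*M² + (-4 - M) = -4 - M + y*M²)
-265/K(1, j(2, s)) + 136/384 = -265/(-4 - 1*5² + 1*(5²)²) + 136/384 = -265/(-4 - 1*25 + 1*25²) + 136*(1/384) = -265/(-4 - 25 + 1*625) + 17/48 = -265/(-4 - 25 + 625) + 17/48 = -265/596 + 17/48 = -647/7152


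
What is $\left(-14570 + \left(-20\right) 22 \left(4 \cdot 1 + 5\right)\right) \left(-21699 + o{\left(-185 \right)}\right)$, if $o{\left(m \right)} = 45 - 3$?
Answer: $401304210$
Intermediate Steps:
$o{\left(m \right)} = 42$
$\left(-14570 + \left(-20\right) 22 \left(4 \cdot 1 + 5\right)\right) \left(-21699 + o{\left(-185 \right)}\right) = \left(-14570 + \left(-20\right) 22 \left(4 \cdot 1 + 5\right)\right) \left(-21699 + 42\right) = \left(-14570 - 440 \left(4 + 5\right)\right) \left(-21657\right) = \left(-14570 - 3960\right) \left(-21657\right) = \left(-18530\right) \left(-21657\right) = 401304210$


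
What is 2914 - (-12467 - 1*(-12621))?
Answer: 2760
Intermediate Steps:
2914 - (-12467 - 1*(-12621)) = 2914 - (-12467 + 12621) = 2914 - 1*154 = 2914 - 154 = 2760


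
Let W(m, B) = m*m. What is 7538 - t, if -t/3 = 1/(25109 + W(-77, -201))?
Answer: 77988149/10346 ≈ 7538.0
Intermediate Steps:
W(m, B) = m²
t = -1/10346 (t = -3/(25109 + (-77)²) = -3/(25109 + 5929) = -3/31038 = -3*1/31038 = -1/10346 ≈ -9.6656e-5)
7538 - t = 7538 - 1*(-1/10346) = 7538 + 1/10346 = 77988149/10346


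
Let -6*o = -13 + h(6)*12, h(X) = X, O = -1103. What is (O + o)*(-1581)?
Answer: 3518779/2 ≈ 1.7594e+6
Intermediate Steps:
o = -59/6 (o = -(-13 + 6*12)/6 = -(-13 + 72)/6 = -⅙*59 = -59/6 ≈ -9.8333)
(O + o)*(-1581) = (-1103 - 59/6)*(-1581) = -6677/6*(-1581) = 3518779/2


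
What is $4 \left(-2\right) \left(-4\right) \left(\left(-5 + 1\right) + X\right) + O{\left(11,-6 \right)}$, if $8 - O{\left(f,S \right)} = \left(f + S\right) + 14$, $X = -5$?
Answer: $-299$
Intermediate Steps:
$O{\left(f,S \right)} = -6 - S - f$ ($O{\left(f,S \right)} = 8 - \left(\left(f + S\right) + 14\right) = 8 - \left(\left(S + f\right) + 14\right) = 8 - \left(14 + S + f\right) = -6 - S - f$)
$4 \left(-2\right) \left(-4\right) \left(\left(-5 + 1\right) + X\right) + O{\left(11,-6 \right)} = 4 \left(-2\right) \left(-4\right) \left(\left(-5 + 1\right) - 5\right) - 11 = 4 \cdot 8 \left(-4 - 5\right) - 11 = 4 \cdot 8 \left(-9\right) - 11 = 4 \left(-72\right) - 11 = -288 - 11 = -299$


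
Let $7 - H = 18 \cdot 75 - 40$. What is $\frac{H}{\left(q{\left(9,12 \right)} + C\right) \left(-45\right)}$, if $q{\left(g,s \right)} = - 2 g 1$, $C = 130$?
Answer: $\frac{1303}{5040} \approx 0.25853$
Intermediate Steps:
$q{\left(g,s \right)} = - 2 g$
$H = -1303$ ($H = 7 - \left(18 \cdot 75 - 40\right) = 7 - \left(1350 - 40\right) = 7 - 1310 = -1303$)
$\frac{H}{\left(q{\left(9,12 \right)} + C\right) \left(-45\right)} = - \frac{1303}{\left(\left(-2\right) 9 + 130\right) \left(-45\right)} = - \frac{1303}{\left(-18 + 130\right) \left(-45\right)} = - \frac{1303}{112 \left(-45\right)} = - \frac{1303}{-5040} = \left(-1303\right) \left(- \frac{1}{5040}\right) = \frac{1303}{5040}$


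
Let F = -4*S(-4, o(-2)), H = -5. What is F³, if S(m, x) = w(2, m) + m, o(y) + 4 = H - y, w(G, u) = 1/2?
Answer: 2744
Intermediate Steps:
w(G, u) = ½
o(y) = -9 - y (o(y) = -4 + (-5 - y) = -9 - y)
S(m, x) = ½ + m
F = 14 (F = -4*(½ - 4) = -4*(-7/2) = 14)
F³ = 14³ = 2744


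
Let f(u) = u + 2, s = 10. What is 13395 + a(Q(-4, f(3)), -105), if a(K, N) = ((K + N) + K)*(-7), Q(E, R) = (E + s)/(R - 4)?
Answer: 14046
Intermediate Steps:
f(u) = 2 + u
Q(E, R) = (10 + E)/(-4 + R) (Q(E, R) = (E + 10)/(R - 4) = (10 + E)/(-4 + R))
a(K, N) = -14*K - 7*N (a(K, N) = (N + 2*K)*(-7) = -14*K - 7*N)
13395 + a(Q(-4, f(3)), -105) = 13395 + (-14*(10 - 4)/(-4 + (2 + 3)) - 7*(-105)) = 13395 + (-14*6/(-4 + 5) + 735) = 13395 + (-14*6/1 + 735) = 13395 + (-14*6 + 735) = 13395 + (-84 + 735) = 13395 + 651 = 14046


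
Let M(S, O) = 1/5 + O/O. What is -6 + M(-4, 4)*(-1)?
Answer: -36/5 ≈ -7.2000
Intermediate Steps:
M(S, O) = 6/5 (M(S, O) = 1*(1/5) + 1 = 1/5 + 1 = 6/5)
-6 + M(-4, 4)*(-1) = -6 + (6/5)*(-1) = -6 - 6/5 = -36/5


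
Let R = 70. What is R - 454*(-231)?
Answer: 104944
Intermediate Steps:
R - 454*(-231) = 70 - 454*(-231) = 70 + 104874 = 104944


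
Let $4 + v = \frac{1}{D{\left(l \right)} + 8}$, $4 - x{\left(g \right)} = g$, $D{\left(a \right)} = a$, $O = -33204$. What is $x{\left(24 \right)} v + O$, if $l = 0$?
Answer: $- \frac{66253}{2} \approx -33127.0$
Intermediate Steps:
$x{\left(g \right)} = 4 - g$
$v = - \frac{31}{8}$ ($v = -4 + \frac{1}{0 + 8} = -4 + \frac{1}{8} = - \frac{31}{8} \approx -3.875$)
$x{\left(24 \right)} v + O = \left(4 - 24\right) \left(- \frac{31}{8}\right) - 33204 = \left(-20\right) \left(- \frac{31}{8}\right) - 33204 = \frac{155}{2} - 33204 = - \frac{66253}{2}$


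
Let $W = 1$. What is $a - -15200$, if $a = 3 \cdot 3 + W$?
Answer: $15210$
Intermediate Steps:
$a = 10$ ($a = 3 \cdot 3 + 1 = 9 + 1 = 10$)
$a - -15200 = 10 - -15200 = 10 + 15200 = 15210$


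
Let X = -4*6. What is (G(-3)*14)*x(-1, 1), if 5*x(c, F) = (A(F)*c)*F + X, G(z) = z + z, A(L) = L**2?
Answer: 420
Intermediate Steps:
X = -24
G(z) = 2*z
x(c, F) = -24/5 + c*F**3/5 (x(c, F) = ((F**2*c)*F - 24)/5 = ((c*F**2)*F - 24)/5 = (c*F**3 - 24)/5 = (-24 + c*F**3)/5 = -24/5 + c*F**3/5)
(G(-3)*14)*x(-1, 1) = ((2*(-3))*14)*(-24/5 + (1/5)*(-1)*1**3) = (-6*14)*(-24/5 + (1/5)*(-1)*1) = -84*(-24/5 - 1/5) = -84*(-5) = 420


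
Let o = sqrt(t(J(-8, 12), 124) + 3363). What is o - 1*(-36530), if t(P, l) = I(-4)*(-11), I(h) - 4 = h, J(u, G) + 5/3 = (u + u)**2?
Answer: 36530 + sqrt(3363) ≈ 36588.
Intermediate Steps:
J(u, G) = -5/3 + 4*u**2 (J(u, G) = -5/3 + (u + u)**2 = -5/3 + (2*u)**2 = -5/3 + 4*u**2)
I(h) = 4 + h
t(P, l) = 0 (t(P, l) = (4 - 4)*(-11) = 0*(-11) = 0)
o = sqrt(3363) (o = sqrt(0 + 3363) = sqrt(3363) ≈ 57.991)
o - 1*(-36530) = sqrt(3363) - 1*(-36530) = sqrt(3363) + 36530 = 36530 + sqrt(3363)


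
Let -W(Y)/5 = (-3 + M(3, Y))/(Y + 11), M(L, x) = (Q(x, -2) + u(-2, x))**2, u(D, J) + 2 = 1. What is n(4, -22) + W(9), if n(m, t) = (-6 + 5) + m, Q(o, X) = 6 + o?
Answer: -181/4 ≈ -45.250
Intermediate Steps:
u(D, J) = -1 (u(D, J) = -2 + 1 = -1)
n(m, t) = -1 + m
M(L, x) = (5 + x)**2 (M(L, x) = ((6 + x) - 1)**2 = (5 + x)**2)
W(Y) = -5*(-3 + (5 + Y)**2)/(11 + Y) (W(Y) = -5*(-3 + (5 + Y)**2)/(Y + 11) = -5*(-3 + (5 + Y)**2)/(11 + Y))
n(4, -22) + W(9) = (-1 + 4) + 5*(3 - (5 + 9)**2)/(11 + 9) = 3 + 5*(3 - 1*14**2)/20 = 3 + 5*(1/20)*(3 - 1*196) = 3 + 5*(1/20)*(3 - 196) = 3 + 5*(1/20)*(-193) = 3 - 193/4 = -181/4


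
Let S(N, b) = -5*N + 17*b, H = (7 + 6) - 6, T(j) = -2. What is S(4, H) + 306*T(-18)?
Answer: -513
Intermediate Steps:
H = 7 (H = 13 - 6 = 7)
S(4, H) + 306*T(-18) = (-5*4 + 17*7) + 306*(-2) = (-20 + 119) - 612 = 99 - 612 = -513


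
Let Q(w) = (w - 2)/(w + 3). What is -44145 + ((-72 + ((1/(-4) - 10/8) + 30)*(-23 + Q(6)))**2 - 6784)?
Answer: 16562077/36 ≈ 4.6006e+5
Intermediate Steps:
Q(w) = (-2 + w)/(3 + w)
-44145 + ((-72 + ((1/(-4) - 10/8) + 30)*(-23 + Q(6)))**2 - 6784) = -44145 + ((-72 + ((1/(-4) - 10/8) + 30)*(-23 + (-2 + 6)/(3 + 6)))**2 - 6784) = -44145 + ((-72 + ((1*(-1/4) - 10*1/8) + 30)*(-23 + 4/9))**2 - 6784) = -44145 + ((-72 + ((-1/4 - 5/4) + 30)*(-23 + (1/9)*4))**2 - 6784) = -44145 + ((-72 + (-3/2 + 30)*(-23 + 4/9))**2 - 6784) = -44145 + ((-72 + (57/2)*(-203/9))**2 - 6784) = -44145 + ((-72 - 3857/6)**2 - 6784) = -44145 + ((-4289/6)**2 - 6784) = -44145 + (18395521/36 - 6784) = -44145 + 18151297/36 = 16562077/36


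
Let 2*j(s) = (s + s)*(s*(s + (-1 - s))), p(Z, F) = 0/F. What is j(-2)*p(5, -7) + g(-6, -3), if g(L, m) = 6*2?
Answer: 12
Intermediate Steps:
p(Z, F) = 0
g(L, m) = 12
j(s) = -s² (j(s) = ((s + s)*(s*(s + (-1 - s))))/2 = ((2*s)*(s*(-1)))/2 = ((2*s)*(-s))/2 = (-2*s²)/2 = -s²)
j(-2)*p(5, -7) + g(-6, -3) = -1*(-2)²*0 + 12 = -1*4*0 + 12 = -4*0 + 12 = 0 + 12 = 12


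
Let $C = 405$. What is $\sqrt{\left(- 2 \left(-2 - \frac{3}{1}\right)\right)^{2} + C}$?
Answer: $\sqrt{505} \approx 22.472$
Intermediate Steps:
$\sqrt{\left(- 2 \left(-2 - \frac{3}{1}\right)\right)^{2} + C} = \sqrt{\left(- 2 \left(-2 - \frac{3}{1}\right)\right)^{2} + 405} = \sqrt{\left(- 2 \left(-2 - 3\right)\right)^{2} + 405} = \sqrt{\left(\left(-2\right) \left(-5\right)\right)^{2} + 405} = \sqrt{10^{2} + 405} = \sqrt{100 + 405} = \sqrt{505}$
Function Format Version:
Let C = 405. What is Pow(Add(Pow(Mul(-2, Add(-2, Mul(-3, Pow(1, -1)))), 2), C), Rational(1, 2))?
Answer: Pow(505, Rational(1, 2)) ≈ 22.472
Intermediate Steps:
Pow(Add(Pow(Mul(-2, Add(-2, Mul(-3, Pow(1, -1)))), 2), C), Rational(1, 2)) = Pow(Add(Pow(Mul(-2, Add(-2, Mul(-3, Pow(1, -1)))), 2), 405), Rational(1, 2)) = Pow(Add(Pow(Mul(-2, Add(-2, Mul(-3, 1))), 2), 405), Rational(1, 2)) = Pow(Add(Pow(Mul(-2, Add(-2, -3)), 2), 405), Rational(1, 2)) = Pow(Add(Pow(Mul(-2, -5), 2), 405), Rational(1, 2)) = Pow(Add(Pow(10, 2), 405), Rational(1, 2)) = Pow(Add(100, 405), Rational(1, 2)) = Pow(505, Rational(1, 2))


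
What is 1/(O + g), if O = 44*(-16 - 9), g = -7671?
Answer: -1/8771 ≈ -0.00011401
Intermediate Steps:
O = -1100 (O = 44*(-25) = -1100)
1/(O + g) = 1/(-1100 - 7671) = 1/(-8771) = -1/8771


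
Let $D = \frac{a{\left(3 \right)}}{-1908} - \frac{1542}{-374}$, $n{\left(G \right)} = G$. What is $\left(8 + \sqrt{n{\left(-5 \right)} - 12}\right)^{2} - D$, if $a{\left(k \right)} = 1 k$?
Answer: $\frac{5099635}{118932} + 16 i \sqrt{17} \approx 42.879 + 65.97 i$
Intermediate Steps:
$a{\left(k \right)} = k$
$D = \frac{490169}{118932}$ ($D = \frac{3}{-1908} - \frac{1542}{-374} = 3 \left(- \frac{1}{1908}\right) - - \frac{771}{187} = - \frac{1}{636} + \frac{771}{187} = \frac{490169}{118932} \approx 4.1214$)
$\left(8 + \sqrt{n{\left(-5 \right)} - 12}\right)^{2} - D = \left(8 + \sqrt{-5 - 12}\right)^{2} - \frac{490169}{118932} = \left(8 + \sqrt{-17}\right)^{2} - \frac{490169}{118932} = \left(8 + i \sqrt{17}\right)^{2} - \frac{490169}{118932} = - \frac{490169}{118932} + \left(8 + i \sqrt{17}\right)^{2}$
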